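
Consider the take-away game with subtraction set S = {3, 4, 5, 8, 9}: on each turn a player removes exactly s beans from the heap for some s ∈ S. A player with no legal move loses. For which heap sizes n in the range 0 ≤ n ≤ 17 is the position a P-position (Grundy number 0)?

n :  0  1  2  3  4  5  6  7  8  9 10 11 12 13 14 15 16 17
G :  0  0  0  1  1  1  2  2  2  3  3  3  0  0  0  1  1  1
P-positions are exactly the n with G(n) = 0.

0, 1, 2, 12, 13, 14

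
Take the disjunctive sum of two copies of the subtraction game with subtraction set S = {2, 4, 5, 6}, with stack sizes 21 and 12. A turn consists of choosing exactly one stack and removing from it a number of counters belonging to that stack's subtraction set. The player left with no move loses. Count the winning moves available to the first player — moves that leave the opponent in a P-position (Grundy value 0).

All stacks use S = {2, 4, 5, 6}:
G(0) = 0
G(1) = mex{} = 0
G(2) = mex{0} = 1
G(3) = mex{0} = 1
G(4) = mex{1,0} = 2
G(5) = mex{1,0,0} = 2
G(6) = mex{2,1,0,0} = 3
G(7) = mex{2,1,1,0} = 3
G(8) = mex{3,2,1,1} = 0
G(9) = mex{3,2,2,1} = 0
G(10) = mex{0,3,2,2} = 1
G(11) = mex{0,3,3,2} = 1
G(12) = mex{1,0,3,3} = 2
G(13) = mex{1,0,0,3} = 2
G(14) = mex{2,1,0,0} = 3
G(15) = mex{2,1,1,0} = 3
G(16) = mex{3,2,1,1} = 0
G(17) = mex{3,2,2,1} = 0
G(18) = mex{0,3,2,2} = 1
G(19) = mex{0,3,3,2} = 1
G(20) = mex{1,0,3,3} = 2
G(21) = mex{1,0,0,3} = 2
Stack A: G(21) = 2.
Stack B: G(12) = 2.
Combined Grundy value = 2 ⊕ 2 = 0.
A winning move leaves total XOR = 0, i.e. changes one component's Grundy value g to g ⊕ X where X is the current total.
Stack A: target g' = 2⊕0 = 2, but every legal move changes the Grundy value (mex property), so 0 moves.
Stack B: target g' = 2⊕0 = 2, but every legal move changes the Grundy value (mex property), so 0 moves.

0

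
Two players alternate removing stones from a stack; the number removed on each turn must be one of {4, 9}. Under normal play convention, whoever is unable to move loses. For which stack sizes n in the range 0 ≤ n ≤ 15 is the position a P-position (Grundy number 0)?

0, 1, 2, 3, 8, 13, 14, 15

G(0) = 0
G(1) = mex{} = 0
G(2) = mex{} = 0
G(3) = mex{} = 0
G(4) = mex{0} = 1
G(5) = mex{0} = 1
G(6) = mex{0} = 1
G(7) = mex{0} = 1
G(8) = mex{1} = 0
G(9) = mex{1,0} = 2
G(10) = mex{1,0} = 2
G(11) = mex{1,0} = 2
G(12) = mex{0,0} = 1
G(13) = mex{2,1} = 0
G(14) = mex{2,1} = 0
G(15) = mex{2,1} = 0
P-positions are exactly the n with G(n) = 0.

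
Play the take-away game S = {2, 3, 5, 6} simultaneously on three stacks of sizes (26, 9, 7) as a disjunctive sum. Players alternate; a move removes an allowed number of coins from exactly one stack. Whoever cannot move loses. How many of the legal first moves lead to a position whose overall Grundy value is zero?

All stacks use S = {2, 3, 5, 6}:
G(0) = 0
G(1) = mex{} = 0
G(2) = mex{0} = 1
G(3) = mex{0,0} = 1
G(4) = mex{1,0} = 2
G(5) = mex{1,1,0} = 2
G(6) = mex{2,1,0,0} = 3
G(7) = mex{2,2,1,0} = 3
G(8) = mex{3,2,1,1} = 0
G(9) = mex{3,3,2,1} = 0
G(10) = mex{0,3,2,2} = 1
G(11) = mex{0,0,3,2} = 1
G(12) = mex{1,0,3,3} = 2
G(13) = mex{1,1,0,3} = 2
G(14) = mex{2,1,0,0} = 3
G(15) = mex{2,2,1,0} = 3
G(16) = mex{3,2,1,1} = 0
G(17) = mex{3,3,2,1} = 0
G(18) = mex{0,3,2,2} = 1
G(19) = mex{0,0,3,2} = 1
G(20) = mex{1,0,3,3} = 2
G(21) = mex{1,1,0,3} = 2
G(22) = mex{2,1,0,0} = 3
G(23) = mex{2,2,1,0} = 3
G(24) = mex{3,2,1,1} = 0
G(25) = mex{3,3,2,1} = 0
G(26) = mex{0,3,2,2} = 1
Stack A: G(26) = 1.
Stack B: G(9) = 0.
Stack C: G(7) = 3.
Combined Grundy value = 1 ⊕ 0 ⊕ 3 = 2.
A winning move leaves total XOR = 0, i.e. changes one component's Grundy value g to g ⊕ X where X is the current total.
Stack A: need g' = 1⊕2 = 3. Options: 26−2→G=0, 26−3→G=3, 26−5→G=2, 26−6→G=2. Hits: 1.
Stack B: need g' = 0⊕2 = 2. Options: 9−2→G=3, 9−3→G=3, 9−5→G=2, 9−6→G=1. Hits: 1.
Stack C: need g' = 3⊕2 = 1. Options: 7−2→G=2, 7−3→G=2, 7−5→G=1, 7−6→G=0. Hits: 1.

3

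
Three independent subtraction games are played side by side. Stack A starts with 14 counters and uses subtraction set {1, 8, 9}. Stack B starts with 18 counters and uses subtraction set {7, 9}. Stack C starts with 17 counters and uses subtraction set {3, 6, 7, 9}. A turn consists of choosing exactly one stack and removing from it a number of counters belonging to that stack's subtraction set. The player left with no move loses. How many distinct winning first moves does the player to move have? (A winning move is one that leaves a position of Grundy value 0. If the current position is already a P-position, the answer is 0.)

2

Stack A, S = {1, 8, 9}:
n :  0  1  2  3  4  5  6  7  8  9 10 11 12 13 14
G :  0  1  0  1  0  1  0  1  2  3  2  3  2  3  2
G_A(14) = 2.
Stack B, S = {7, 9}:
G(0) = 0
G(1) = mex{} = 0
G(2) = mex{} = 0
G(3) = mex{} = 0
G(4) = mex{} = 0
G(5) = mex{} = 0
G(6) = mex{} = 0
G(7) = mex{0} = 1
G(8) = mex{0} = 1
G(9) = mex{0,0} = 1
G(10) = mex{0,0} = 1
G(11) = mex{0,0} = 1
G(12) = mex{0,0} = 1
G(13) = mex{0,0} = 1
G(14) = mex{1,0} = 2
G(15) = mex{1,0} = 2
G(16) = mex{1,1} = 0
G(17) = mex{1,1} = 0
G(18) = mex{1,1} = 0
G_B(18) = 0.
Stack C, S = {3, 6, 7, 9}:
G(0) = 0
G(1) = mex{} = 0
G(2) = mex{} = 0
G(3) = mex{0} = 1
G(4) = mex{0} = 1
G(5) = mex{0} = 1
G(6) = mex{1,0} = 2
G(7) = mex{1,0,0} = 2
G(8) = mex{1,0,0} = 2
G(9) = mex{2,1,0,0} = 3
G(10) = mex{2,1,1,0} = 3
G(11) = mex{2,1,1,0} = 3
G(12) = mex{3,2,1,1} = 0
G(13) = mex{3,2,2,1} = 0
G(14) = mex{3,2,2,1} = 0
G(15) = mex{0,3,2,2} = 1
G(16) = mex{0,3,3,2} = 1
G(17) = mex{0,3,3,2} = 1
G_C(17) = 1.
Combined Grundy value = 2 ⊕ 0 ⊕ 1 = 3.
A winning move leaves total XOR = 0, i.e. changes one component's Grundy value g to g ⊕ X where X is the current total.
Stack A: need g' = 2⊕3 = 1. Options: 14−1→G=3, 14−8→G=0, 14−9→G=1. Hits: 1.
Stack B: need g' = 0⊕3 = 3. Options: 18−7→G=1, 18−9→G=1. Hits: 0.
Stack C: need g' = 1⊕3 = 2. Options: 17−3→G=0, 17−6→G=3, 17−7→G=3, 17−9→G=2. Hits: 1.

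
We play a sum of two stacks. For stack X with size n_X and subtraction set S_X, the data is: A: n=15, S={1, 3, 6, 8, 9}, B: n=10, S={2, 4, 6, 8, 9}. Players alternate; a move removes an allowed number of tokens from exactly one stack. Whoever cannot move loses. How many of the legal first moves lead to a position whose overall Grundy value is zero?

1

Stack A, S = {1, 3, 6, 8, 9}:
G(0) = 0
G(1) = mex{0} = 1
G(2) = mex{1} = 0
G(3) = mex{0,0} = 1
G(4) = mex{1,1} = 0
G(5) = mex{0,0} = 1
G(6) = mex{1,1,0} = 2
G(7) = mex{2,0,1} = 3
G(8) = mex{3,1,0,0} = 2
G(9) = mex{2,2,1,1,0} = 3
G(10) = mex{3,3,0,0,1} = 2
G(11) = mex{2,2,1,1,0} = 3
G(12) = mex{3,3,2,0,1} = 4
G(13) = mex{4,2,3,1,0} = 5
G(14) = mex{5,3,2,2,1} = 0
G(15) = mex{0,4,3,3,2} = 1
G_A(15) = 1.
Stack B, S = {2, 4, 6, 8, 9}:
n :  0  1  2  3  4  5  6  7  8  9 10
G :  0  0  1  1  2  2  3  3  4  4  5
G_B(10) = 5.
Combined Grundy value = 1 ⊕ 5 = 4.
A winning move leaves total XOR = 0, i.e. changes one component's Grundy value g to g ⊕ X where X is the current total.
Stack A: need g' = 1⊕4 = 5. Options: 15−1→G=0, 15−3→G=4, 15−6→G=3, 15−8→G=3, 15−9→G=2. Hits: 0.
Stack B: need g' = 5⊕4 = 1. Options: 10−2→G=4, 10−4→G=3, 10−6→G=2, 10−8→G=1, 10−9→G=0. Hits: 1.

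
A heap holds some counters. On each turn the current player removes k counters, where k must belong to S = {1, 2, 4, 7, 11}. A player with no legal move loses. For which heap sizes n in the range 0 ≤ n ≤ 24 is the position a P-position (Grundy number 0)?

0, 3, 6, 9, 12, 15, 18, 21, 24

G(0) = 0
G(1) = mex{0} = 1
G(2) = mex{1,0} = 2
G(3) = mex{2,1} = 0
G(4) = mex{0,2,0} = 1
G(5) = mex{1,0,1} = 2
G(6) = mex{2,1,2} = 0
G(7) = mex{0,2,0,0} = 1
G(8) = mex{1,0,1,1} = 2
G(9) = mex{2,1,2,2} = 0
G(10) = mex{0,2,0,0} = 1
G(11) = mex{1,0,1,1,0} = 2
G(12) = mex{2,1,2,2,1} = 0
G(13) = mex{0,2,0,0,2} = 1
G(14) = mex{1,0,1,1,0} = 2
G(15) = mex{2,1,2,2,1} = 0
G(16) = mex{0,2,0,0,2} = 1
G(17) = mex{1,0,1,1,0} = 2
G(18) = mex{2,1,2,2,1} = 0
G(19) = mex{0,2,0,0,2} = 1
G(20) = mex{1,0,1,1,0} = 2
G(21) = mex{2,1,2,2,1} = 0
G(22) = mex{0,2,0,0,2} = 1
G(23) = mex{1,0,1,1,0} = 2
G(24) = mex{2,1,2,2,1} = 0
P-positions are exactly the n with G(n) = 0.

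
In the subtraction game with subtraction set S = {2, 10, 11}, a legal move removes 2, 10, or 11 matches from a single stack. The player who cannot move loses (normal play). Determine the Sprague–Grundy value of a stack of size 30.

0

n :  0  1  2  3  4  5  6  7  8  9 10 11 12 13 14 15 16 17 18 19 20 21 22 23 24 25 26 27 28 29 30
G :  0  0  1  1  0  0  1  1  0  0  1  1  2  0  3  1  2  0  3  1  2  0  0  1  1  0  0  1  1  0  0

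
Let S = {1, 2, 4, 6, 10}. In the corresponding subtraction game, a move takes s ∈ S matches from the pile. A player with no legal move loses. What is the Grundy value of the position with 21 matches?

G(0) = 0
G(1) = mex{0} = 1
G(2) = mex{1,0} = 2
G(3) = mex{2,1} = 0
G(4) = mex{0,2,0} = 1
G(5) = mex{1,0,1} = 2
G(6) = mex{2,1,2,0} = 3
G(7) = mex{3,2,0,1} = 4
G(8) = mex{4,3,1,2} = 0
G(9) = mex{0,4,2,0} = 1
G(10) = mex{1,0,3,1,0} = 2
G(11) = mex{2,1,4,2,1} = 0
G(12) = mex{0,2,0,3,2} = 1
G(13) = mex{1,0,1,4,0} = 2
G(14) = mex{2,1,2,0,1} = 3
G(15) = mex{3,2,0,1,2} = 4
G(16) = mex{4,3,1,2,3} = 0
G(17) = mex{0,4,2,0,4} = 1
G(18) = mex{1,0,3,1,0} = 2
G(19) = mex{2,1,4,2,1} = 0
G(20) = mex{0,2,0,3,2} = 1
G(21) = mex{1,0,1,4,0} = 2

2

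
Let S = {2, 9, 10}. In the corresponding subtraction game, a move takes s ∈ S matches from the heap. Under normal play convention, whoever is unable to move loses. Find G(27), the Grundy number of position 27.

n :  0  1  2  3  4  5  6  7  8  9 10 11 12 13 14 15 16 17 18 19 20 21 22 23 24 25 26 27
G :  0  0  1  1  0  0  1  1  0  2  1  3  0  2  1  3  0  2  1  0  0  1  1  0  0  1  1  0

0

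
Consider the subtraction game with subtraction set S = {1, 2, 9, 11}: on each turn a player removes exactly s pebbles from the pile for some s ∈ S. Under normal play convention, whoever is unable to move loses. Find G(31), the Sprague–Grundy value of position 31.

G(0) = 0
G(1) = mex{0} = 1
G(2) = mex{1,0} = 2
G(3) = mex{2,1} = 0
G(4) = mex{0,2} = 1
G(5) = mex{1,0} = 2
G(6) = mex{2,1} = 0
G(7) = mex{0,2} = 1
G(8) = mex{1,0} = 2
G(9) = mex{2,1,0} = 3
G(10) = mex{3,2,1} = 0
G(11) = mex{0,3,2,0} = 1
G(12) = mex{1,0,0,1} = 2
G(13) = mex{2,1,1,2} = 0
G(14) = mex{0,2,2,0} = 1
G(15) = mex{1,0,0,1} = 2
G(16) = mex{2,1,1,2} = 0
G(17) = mex{0,2,2,0} = 1
G(18) = mex{1,0,3,1} = 2
G(19) = mex{2,1,0,2} = 3
G(20) = mex{3,2,1,3} = 0
G(21) = mex{0,3,2,0} = 1
G(22) = mex{1,0,0,1} = 2
G(23) = mex{2,1,1,2} = 0
G(24) = mex{0,2,2,0} = 1
G(25) = mex{1,0,0,1} = 2
G(26) = mex{2,1,1,2} = 0
G(27) = mex{0,2,2,0} = 1
G(28) = mex{1,0,3,1} = 2
G(29) = mex{2,1,0,2} = 3
G(30) = mex{3,2,1,3} = 0
G(31) = mex{0,3,2,0} = 1

1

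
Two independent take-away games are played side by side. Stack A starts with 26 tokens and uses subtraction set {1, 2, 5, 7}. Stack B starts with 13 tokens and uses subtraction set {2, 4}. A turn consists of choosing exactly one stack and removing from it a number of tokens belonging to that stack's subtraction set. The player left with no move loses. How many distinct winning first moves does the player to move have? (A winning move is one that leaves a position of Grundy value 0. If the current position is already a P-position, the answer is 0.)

Stack A, S = {1, 2, 5, 7}:
n :  0  1  2  3  4  5  6  7  8  9 10 11 12 13 14 15 16 17 18 19 20 21 22 23 24 25 26
G :  0  1  2  0  1  2  0  1  2  0  1  2  0  1  2  0  1  2  0  1  2  0  1  2  0  1  2
G_A(26) = 2.
Stack B, S = {2, 4}:
n :  0  1  2  3  4  5  6  7  8  9 10 11 12 13
G :  0  0  1  1  2  2  0  0  1  1  2  2  0  0
G_B(13) = 0.
Combined Grundy value = 2 ⊕ 0 = 2.
A winning move leaves total XOR = 0, i.e. changes one component's Grundy value g to g ⊕ X where X is the current total.
Stack A: need g' = 2⊕2 = 0. Options: 26−1→G=1, 26−2→G=0, 26−5→G=0, 26−7→G=1. Hits: 2.
Stack B: need g' = 0⊕2 = 2. Options: 13−2→G=2, 13−4→G=1. Hits: 1.

3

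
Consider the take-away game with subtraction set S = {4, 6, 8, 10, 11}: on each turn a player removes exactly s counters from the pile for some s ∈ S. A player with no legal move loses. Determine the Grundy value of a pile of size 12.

G(0) = 0
G(1) = mex{} = 0
G(2) = mex{} = 0
G(3) = mex{} = 0
G(4) = mex{0} = 1
G(5) = mex{0} = 1
G(6) = mex{0,0} = 1
G(7) = mex{0,0} = 1
G(8) = mex{1,0,0} = 2
G(9) = mex{1,0,0} = 2
G(10) = mex{1,1,0,0} = 2
G(11) = mex{1,1,0,0,0} = 2
G(12) = mex{2,1,1,0,0} = 3

3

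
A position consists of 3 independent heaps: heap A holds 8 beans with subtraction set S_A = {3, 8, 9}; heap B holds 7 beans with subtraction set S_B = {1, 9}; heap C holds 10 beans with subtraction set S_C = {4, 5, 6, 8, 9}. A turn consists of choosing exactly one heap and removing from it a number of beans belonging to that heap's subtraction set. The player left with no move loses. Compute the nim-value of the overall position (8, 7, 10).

Heap A, S = {3, 8, 9}:
n : 0 1 2 3 4 5 6 7 8
G : 0 0 0 1 1 1 0 0 2
G_A(8) = 2.
Heap B, S = {1, 9}:
n : 0 1 2 3 4 5 6 7
G : 0 1 0 1 0 1 0 1
G_B(7) = 1.
Heap C, S = {4, 5, 6, 8, 9}:
G(0) = 0
G(1) = mex{} = 0
G(2) = mex{} = 0
G(3) = mex{} = 0
G(4) = mex{0} = 1
G(5) = mex{0,0} = 1
G(6) = mex{0,0,0} = 1
G(7) = mex{0,0,0} = 1
G(8) = mex{1,0,0,0} = 2
G(9) = mex{1,1,0,0,0} = 2
G(10) = mex{1,1,1,0,0} = 2
G_C(10) = 2.
Combined Grundy value = 2 ⊕ 1 ⊕ 2 = 1.

1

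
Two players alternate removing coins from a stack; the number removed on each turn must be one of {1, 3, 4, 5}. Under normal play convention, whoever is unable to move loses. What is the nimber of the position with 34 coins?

G(0) = 0
G(1) = mex{0} = 1
G(2) = mex{1} = 0
G(3) = mex{0,0} = 1
G(4) = mex{1,1,0} = 2
G(5) = mex{2,0,1,0} = 3
G(6) = mex{3,1,0,1} = 2
G(7) = mex{2,2,1,0} = 3
G(8) = mex{3,3,2,1} = 0
G(9) = mex{0,2,3,2} = 1
G(10) = mex{1,3,2,3} = 0
G(11) = mex{0,0,3,2} = 1
G(12) = mex{1,1,0,3} = 2
G(13) = mex{2,0,1,0} = 3
G(14) = mex{3,1,0,1} = 2
G(15) = mex{2,2,1,0} = 3
G(16) = mex{3,3,2,1} = 0
G(17) = mex{0,2,3,2} = 1
G(18) = mex{1,3,2,3} = 0
G(19) = mex{0,0,3,2} = 1
G(20) = mex{1,1,0,3} = 2
G(21) = mex{2,0,1,0} = 3
G(22) = mex{3,1,0,1} = 2
G(23) = mex{2,2,1,0} = 3
G(24) = mex{3,3,2,1} = 0
G(25) = mex{0,2,3,2} = 1
G(26) = mex{1,3,2,3} = 0
G(27) = mex{0,0,3,2} = 1
G(28) = mex{1,1,0,3} = 2
G(29) = mex{2,0,1,0} = 3
G(30) = mex{3,1,0,1} = 2
G(31) = mex{2,2,1,0} = 3
G(32) = mex{3,3,2,1} = 0
G(33) = mex{0,2,3,2} = 1
G(34) = mex{1,3,2,3} = 0

0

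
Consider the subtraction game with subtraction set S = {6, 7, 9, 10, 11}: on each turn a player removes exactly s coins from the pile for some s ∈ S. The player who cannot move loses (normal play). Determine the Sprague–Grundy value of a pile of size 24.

G(0) = 0
G(1) = mex{} = 0
G(2) = mex{} = 0
G(3) = mex{} = 0
G(4) = mex{} = 0
G(5) = mex{} = 0
G(6) = mex{0} = 1
G(7) = mex{0,0} = 1
G(8) = mex{0,0} = 1
G(9) = mex{0,0,0} = 1
G(10) = mex{0,0,0,0} = 1
G(11) = mex{0,0,0,0,0} = 1
G(12) = mex{1,0,0,0,0} = 2
G(13) = mex{1,1,0,0,0} = 2
G(14) = mex{1,1,0,0,0} = 2
G(15) = mex{1,1,1,0,0} = 2
G(16) = mex{1,1,1,1,0} = 2
G(17) = mex{1,1,1,1,1} = 0
G(18) = mex{2,1,1,1,1} = 0
G(19) = mex{2,2,1,1,1} = 0
G(20) = mex{2,2,1,1,1} = 0
G(21) = mex{2,2,2,1,1} = 0
G(22) = mex{2,2,2,2,1} = 0
G(23) = mex{0,2,2,2,2} = 1
G(24) = mex{0,0,2,2,2} = 1

1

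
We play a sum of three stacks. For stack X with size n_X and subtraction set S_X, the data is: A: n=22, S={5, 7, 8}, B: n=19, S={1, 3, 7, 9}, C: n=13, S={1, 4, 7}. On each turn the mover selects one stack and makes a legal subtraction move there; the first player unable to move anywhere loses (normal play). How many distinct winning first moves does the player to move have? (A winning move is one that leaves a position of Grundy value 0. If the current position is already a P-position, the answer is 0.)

Stack A, S = {5, 7, 8}:
n :  0  1  2  3  4  5  6  7  8  9 10 11 12 13 14 15 16 17 18 19 20 21 22
G :  0  0  0  0  0  1  1  1  1  1  2  2  2  0  0  0  0  0  1  1  1  1  1
G_A(22) = 1.
Stack B, S = {1, 3, 7, 9}:
G(0) = 0
G(1) = mex{0} = 1
G(2) = mex{1} = 0
G(3) = mex{0,0} = 1
G(4) = mex{1,1} = 0
G(5) = mex{0,0} = 1
G(6) = mex{1,1} = 0
G(7) = mex{0,0,0} = 1
G(8) = mex{1,1,1} = 0
G(9) = mex{0,0,0,0} = 1
G(10) = mex{1,1,1,1} = 0
G(11) = mex{0,0,0,0} = 1
G(12) = mex{1,1,1,1} = 0
G(13) = mex{0,0,0,0} = 1
G(14) = mex{1,1,1,1} = 0
G(15) = mex{0,0,0,0} = 1
G(16) = mex{1,1,1,1} = 0
G(17) = mex{0,0,0,0} = 1
G(18) = mex{1,1,1,1} = 0
G(19) = mex{0,0,0,0} = 1
G_B(19) = 1.
Stack C, S = {1, 4, 7}:
G(0) = 0
G(1) = mex{0} = 1
G(2) = mex{1} = 0
G(3) = mex{0} = 1
G(4) = mex{1,0} = 2
G(5) = mex{2,1} = 0
G(6) = mex{0,0} = 1
G(7) = mex{1,1,0} = 2
G(8) = mex{2,2,1} = 0
G(9) = mex{0,0,0} = 1
G(10) = mex{1,1,1} = 0
G(11) = mex{0,2,2} = 1
G(12) = mex{1,0,0} = 2
G(13) = mex{2,1,1} = 0
G_C(13) = 0.
Combined Grundy value = 1 ⊕ 1 ⊕ 0 = 0.
A winning move leaves total XOR = 0, i.e. changes one component's Grundy value g to g ⊕ X where X is the current total.
Stack A: target g' = 1⊕0 = 1, but every legal move changes the Grundy value (mex property), so 0 moves.
Stack B: target g' = 1⊕0 = 1, but every legal move changes the Grundy value (mex property), so 0 moves.
Stack C: target g' = 0⊕0 = 0, but every legal move changes the Grundy value (mex property), so 0 moves.

0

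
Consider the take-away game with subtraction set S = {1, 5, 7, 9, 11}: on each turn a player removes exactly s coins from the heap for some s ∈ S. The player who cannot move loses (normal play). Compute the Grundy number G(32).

0

G(0) = 0
G(1) = mex{0} = 1
G(2) = mex{1} = 0
G(3) = mex{0} = 1
G(4) = mex{1} = 0
G(5) = mex{0,0} = 1
G(6) = mex{1,1} = 0
G(7) = mex{0,0,0} = 1
G(8) = mex{1,1,1} = 0
G(9) = mex{0,0,0,0} = 1
G(10) = mex{1,1,1,1} = 0
G(11) = mex{0,0,0,0,0} = 1
G(12) = mex{1,1,1,1,1} = 0
G(13) = mex{0,0,0,0,0} = 1
G(14) = mex{1,1,1,1,1} = 0
G(15) = mex{0,0,0,0,0} = 1
G(16) = mex{1,1,1,1,1} = 0
G(17) = mex{0,0,0,0,0} = 1
G(18) = mex{1,1,1,1,1} = 0
G(19) = mex{0,0,0,0,0} = 1
G(20) = mex{1,1,1,1,1} = 0
G(21) = mex{0,0,0,0,0} = 1
G(22) = mex{1,1,1,1,1} = 0
G(23) = mex{0,0,0,0,0} = 1
G(24) = mex{1,1,1,1,1} = 0
G(25) = mex{0,0,0,0,0} = 1
G(26) = mex{1,1,1,1,1} = 0
G(27) = mex{0,0,0,0,0} = 1
G(28) = mex{1,1,1,1,1} = 0
G(29) = mex{0,0,0,0,0} = 1
G(30) = mex{1,1,1,1,1} = 0
G(31) = mex{0,0,0,0,0} = 1
G(32) = mex{1,1,1,1,1} = 0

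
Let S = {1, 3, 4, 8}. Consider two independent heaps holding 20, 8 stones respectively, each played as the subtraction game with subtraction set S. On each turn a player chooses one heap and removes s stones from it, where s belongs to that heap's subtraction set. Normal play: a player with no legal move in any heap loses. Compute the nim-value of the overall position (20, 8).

3

All heaps use S = {1, 3, 4, 8}:
n :  0  1  2  3  4  5  6  7  8  9 10 11 12 13 14 15 16 17 18 19 20
G :  0  1  0  1  2  3  2  0  1  0  1  2  3  2  0  1  0  1  2  3  2
Heap A: G(20) = 2.
Heap B: G(8) = 1.
Combined Grundy value = 2 ⊕ 1 = 3.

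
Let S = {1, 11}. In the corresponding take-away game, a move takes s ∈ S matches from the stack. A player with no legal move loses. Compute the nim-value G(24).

G(0) = 0
G(1) = mex{0} = 1
G(2) = mex{1} = 0
G(3) = mex{0} = 1
G(4) = mex{1} = 0
G(5) = mex{0} = 1
G(6) = mex{1} = 0
G(7) = mex{0} = 1
G(8) = mex{1} = 0
G(9) = mex{0} = 1
G(10) = mex{1} = 0
G(11) = mex{0,0} = 1
G(12) = mex{1,1} = 0
G(13) = mex{0,0} = 1
G(14) = mex{1,1} = 0
G(15) = mex{0,0} = 1
G(16) = mex{1,1} = 0
G(17) = mex{0,0} = 1
G(18) = mex{1,1} = 0
G(19) = mex{0,0} = 1
G(20) = mex{1,1} = 0
G(21) = mex{0,0} = 1
G(22) = mex{1,1} = 0
G(23) = mex{0,0} = 1
G(24) = mex{1,1} = 0

0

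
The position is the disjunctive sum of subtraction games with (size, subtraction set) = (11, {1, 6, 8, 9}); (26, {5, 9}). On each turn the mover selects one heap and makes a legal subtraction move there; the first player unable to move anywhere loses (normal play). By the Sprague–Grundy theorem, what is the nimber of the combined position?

Heap A, S = {1, 6, 8, 9}:
n :  0  1  2  3  4  5  6  7  8  9 10 11
G :  0  1  0  1  0  1  2  0  1  2  3  2
G_A(11) = 2.
Heap B, S = {5, 9}:
G(0) = 0
G(1) = mex{} = 0
G(2) = mex{} = 0
G(3) = mex{} = 0
G(4) = mex{} = 0
G(5) = mex{0} = 1
G(6) = mex{0} = 1
G(7) = mex{0} = 1
G(8) = mex{0} = 1
G(9) = mex{0,0} = 1
G(10) = mex{1,0} = 2
G(11) = mex{1,0} = 2
G(12) = mex{1,0} = 2
G(13) = mex{1,0} = 2
G(14) = mex{1,1} = 0
G(15) = mex{2,1} = 0
G(16) = mex{2,1} = 0
G(17) = mex{2,1} = 0
G(18) = mex{2,1} = 0
G(19) = mex{0,2} = 1
G(20) = mex{0,2} = 1
G(21) = mex{0,2} = 1
G(22) = mex{0,2} = 1
G(23) = mex{0,0} = 1
G(24) = mex{1,0} = 2
G(25) = mex{1,0} = 2
G(26) = mex{1,0} = 2
G_B(26) = 2.
Combined Grundy value = 2 ⊕ 2 = 0.

0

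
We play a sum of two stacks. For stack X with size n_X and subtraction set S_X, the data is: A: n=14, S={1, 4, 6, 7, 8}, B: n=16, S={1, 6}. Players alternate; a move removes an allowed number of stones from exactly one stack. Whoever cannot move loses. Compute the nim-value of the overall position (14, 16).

Stack A, S = {1, 4, 6, 7, 8}:
n :  0  1  2  3  4  5  6  7  8  9 10 11 12 13 14
G :  0  1  0  1  2  0  1  2  3  2  3  4  5  3  0
G_A(14) = 0.
Stack B, S = {1, 6}:
G(0) = 0
G(1) = mex{0} = 1
G(2) = mex{1} = 0
G(3) = mex{0} = 1
G(4) = mex{1} = 0
G(5) = mex{0} = 1
G(6) = mex{1,0} = 2
G(7) = mex{2,1} = 0
G(8) = mex{0,0} = 1
G(9) = mex{1,1} = 0
G(10) = mex{0,0} = 1
G(11) = mex{1,1} = 0
G(12) = mex{0,2} = 1
G(13) = mex{1,0} = 2
G(14) = mex{2,1} = 0
G(15) = mex{0,0} = 1
G(16) = mex{1,1} = 0
G_B(16) = 0.
Combined Grundy value = 0 ⊕ 0 = 0.

0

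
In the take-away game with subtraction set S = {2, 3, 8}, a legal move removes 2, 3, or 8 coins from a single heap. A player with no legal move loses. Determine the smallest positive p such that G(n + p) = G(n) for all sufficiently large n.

n :  0  1  2  3  4  5  6  7  8  9 10 11 12 13 14
G :  0  0  1  1  2  0  0  1  1  2  0  0  1  1  2
G(n+5) = G(n) holds for n = 0,…,7 (a full window of length max(S) = 8), so the sequence is purely periodic with period 5.

5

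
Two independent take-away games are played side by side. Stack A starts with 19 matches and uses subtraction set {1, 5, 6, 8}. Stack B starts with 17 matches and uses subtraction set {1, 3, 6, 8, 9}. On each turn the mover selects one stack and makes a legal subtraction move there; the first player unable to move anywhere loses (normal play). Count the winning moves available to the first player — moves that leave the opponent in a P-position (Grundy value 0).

2

Stack A, S = {1, 5, 6, 8}:
G(0) = 0
G(1) = mex{0} = 1
G(2) = mex{1} = 0
G(3) = mex{0} = 1
G(4) = mex{1} = 0
G(5) = mex{0,0} = 1
G(6) = mex{1,1,0} = 2
G(7) = mex{2,0,1} = 3
G(8) = mex{3,1,0,0} = 2
G(9) = mex{2,0,1,1} = 3
G(10) = mex{3,1,0,0} = 2
G(11) = mex{2,2,1,1} = 0
G(12) = mex{0,3,2,0} = 1
G(13) = mex{1,2,3,1} = 0
G(14) = mex{0,3,2,2} = 1
G(15) = mex{1,2,3,3} = 0
G(16) = mex{0,0,2,2} = 1
G(17) = mex{1,1,0,3} = 2
G(18) = mex{2,0,1,2} = 3
G(19) = mex{3,1,0,0} = 2
G_A(19) = 2.
Stack B, S = {1, 3, 6, 8, 9}:
G(0) = 0
G(1) = mex{0} = 1
G(2) = mex{1} = 0
G(3) = mex{0,0} = 1
G(4) = mex{1,1} = 0
G(5) = mex{0,0} = 1
G(6) = mex{1,1,0} = 2
G(7) = mex{2,0,1} = 3
G(8) = mex{3,1,0,0} = 2
G(9) = mex{2,2,1,1,0} = 3
G(10) = mex{3,3,0,0,1} = 2
G(11) = mex{2,2,1,1,0} = 3
G(12) = mex{3,3,2,0,1} = 4
G(13) = mex{4,2,3,1,0} = 5
G(14) = mex{5,3,2,2,1} = 0
G(15) = mex{0,4,3,3,2} = 1
G(16) = mex{1,5,2,2,3} = 0
G(17) = mex{0,0,3,3,2} = 1
G_B(17) = 1.
Combined Grundy value = 2 ⊕ 1 = 3.
A winning move leaves total XOR = 0, i.e. changes one component's Grundy value g to g ⊕ X where X is the current total.
Stack A: need g' = 2⊕3 = 1. Options: 19−1→G=3, 19−5→G=1, 19−6→G=0, 19−8→G=0. Hits: 1.
Stack B: need g' = 1⊕3 = 2. Options: 17−1→G=0, 17−3→G=0, 17−6→G=3, 17−8→G=3, 17−9→G=2. Hits: 1.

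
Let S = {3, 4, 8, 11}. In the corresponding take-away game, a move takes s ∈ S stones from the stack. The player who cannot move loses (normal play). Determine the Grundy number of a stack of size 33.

G(0) = 0
G(1) = mex{} = 0
G(2) = mex{} = 0
G(3) = mex{0} = 1
G(4) = mex{0,0} = 1
G(5) = mex{0,0} = 1
G(6) = mex{1,0} = 2
G(7) = mex{1,1} = 0
G(8) = mex{1,1,0} = 2
G(9) = mex{2,1,0} = 3
G(10) = mex{0,2,0} = 1
G(11) = mex{2,0,1,0} = 3
G(12) = mex{3,2,1,0} = 4
G(13) = mex{1,3,1,0} = 2
G(14) = mex{3,1,2,1} = 0
G(15) = mex{4,3,0,1} = 2
G(16) = mex{2,4,2,1} = 0
G(17) = mex{0,2,3,2} = 1
G(18) = mex{2,0,1,0} = 3
G(19) = mex{0,2,3,2} = 1
G(20) = mex{1,0,4,3} = 2
G(21) = mex{3,1,2,1} = 0
G(22) = mex{1,3,0,3} = 2
G(23) = mex{2,1,2,4} = 0
G(24) = mex{0,2,0,2} = 1
G(25) = mex{2,0,1,0} = 3
G(26) = mex{0,2,3,2} = 1
G(27) = mex{1,0,1,0} = 2
G(28) = mex{3,1,2,1} = 0
G(29) = mex{1,3,0,3} = 2
G(30) = mex{2,1,2,1} = 0
G(31) = mex{0,2,0,2} = 1
G(32) = mex{2,0,1,0} = 3
G(33) = mex{0,2,3,2} = 1

1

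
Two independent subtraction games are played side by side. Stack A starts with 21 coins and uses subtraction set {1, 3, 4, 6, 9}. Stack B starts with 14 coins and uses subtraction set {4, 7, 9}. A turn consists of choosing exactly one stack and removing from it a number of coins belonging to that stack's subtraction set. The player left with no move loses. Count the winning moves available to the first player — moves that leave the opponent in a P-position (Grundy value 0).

1

Stack A, S = {1, 3, 4, 6, 9}:
G(0) = 0
G(1) = mex{0} = 1
G(2) = mex{1} = 0
G(3) = mex{0,0} = 1
G(4) = mex{1,1,0} = 2
G(5) = mex{2,0,1} = 3
G(6) = mex{3,1,0,0} = 2
G(7) = mex{2,2,1,1} = 0
G(8) = mex{0,3,2,0} = 1
G(9) = mex{1,2,3,1,0} = 4
G(10) = mex{4,0,2,2,1} = 3
G(11) = mex{3,1,0,3,0} = 2
G(12) = mex{2,4,1,2,1} = 0
G(13) = mex{0,3,4,0,2} = 1
G(14) = mex{1,2,3,1,3} = 0
G(15) = mex{0,0,2,4,2} = 1
G(16) = mex{1,1,0,3,0} = 2
G(17) = mex{2,0,1,2,1} = 3
G(18) = mex{3,1,0,0,4} = 2
G(19) = mex{2,2,1,1,3} = 0
G(20) = mex{0,3,2,0,2} = 1
G(21) = mex{1,2,3,1,0} = 4
G_A(21) = 4.
Stack B, S = {4, 7, 9}:
G(0) = 0
G(1) = mex{} = 0
G(2) = mex{} = 0
G(3) = mex{} = 0
G(4) = mex{0} = 1
G(5) = mex{0} = 1
G(6) = mex{0} = 1
G(7) = mex{0,0} = 1
G(8) = mex{1,0} = 2
G(9) = mex{1,0,0} = 2
G(10) = mex{1,0,0} = 2
G(11) = mex{1,1,0} = 2
G(12) = mex{2,1,0} = 3
G(13) = mex{2,1,1} = 0
G(14) = mex{2,1,1} = 0
G_B(14) = 0.
Combined Grundy value = 4 ⊕ 0 = 4.
A winning move leaves total XOR = 0, i.e. changes one component's Grundy value g to g ⊕ X where X is the current total.
Stack A: need g' = 4⊕4 = 0. Options: 21−1→G=1, 21−3→G=2, 21−4→G=3, 21−6→G=1, 21−9→G=0. Hits: 1.
Stack B: need g' = 0⊕4 = 4. Options: 14−4→G=2, 14−7→G=1, 14−9→G=1. Hits: 0.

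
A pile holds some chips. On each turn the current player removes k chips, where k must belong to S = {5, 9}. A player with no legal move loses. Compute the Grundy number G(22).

1

n :  0  1  2  3  4  5  6  7  8  9 10 11 12 13 14 15 16 17 18 19 20 21 22
G :  0  0  0  0  0  1  1  1  1  1  2  2  2  2  0  0  0  0  0  1  1  1  1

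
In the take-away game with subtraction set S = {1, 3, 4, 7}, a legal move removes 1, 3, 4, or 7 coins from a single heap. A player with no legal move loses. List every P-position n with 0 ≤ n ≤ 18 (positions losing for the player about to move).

G(0) = 0
G(1) = mex{0} = 1
G(2) = mex{1} = 0
G(3) = mex{0,0} = 1
G(4) = mex{1,1,0} = 2
G(5) = mex{2,0,1} = 3
G(6) = mex{3,1,0} = 2
G(7) = mex{2,2,1,0} = 3
G(8) = mex{3,3,2,1} = 0
G(9) = mex{0,2,3,0} = 1
G(10) = mex{1,3,2,1} = 0
G(11) = mex{0,0,3,2} = 1
G(12) = mex{1,1,0,3} = 2
G(13) = mex{2,0,1,2} = 3
G(14) = mex{3,1,0,3} = 2
G(15) = mex{2,2,1,0} = 3
G(16) = mex{3,3,2,1} = 0
G(17) = mex{0,2,3,0} = 1
G(18) = mex{1,3,2,1} = 0
P-positions are exactly the n with G(n) = 0.

0, 2, 8, 10, 16, 18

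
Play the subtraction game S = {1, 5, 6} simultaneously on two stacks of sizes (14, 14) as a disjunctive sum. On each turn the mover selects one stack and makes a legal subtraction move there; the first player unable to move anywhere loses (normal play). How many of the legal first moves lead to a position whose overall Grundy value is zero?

All stacks use S = {1, 5, 6}:
G(0) = 0
G(1) = mex{0} = 1
G(2) = mex{1} = 0
G(3) = mex{0} = 1
G(4) = mex{1} = 0
G(5) = mex{0,0} = 1
G(6) = mex{1,1,0} = 2
G(7) = mex{2,0,1} = 3
G(8) = mex{3,1,0} = 2
G(9) = mex{2,0,1} = 3
G(10) = mex{3,1,0} = 2
G(11) = mex{2,2,1} = 0
G(12) = mex{0,3,2} = 1
G(13) = mex{1,2,3} = 0
G(14) = mex{0,3,2} = 1
Stack A: G(14) = 1.
Stack B: G(14) = 1.
Combined Grundy value = 1 ⊕ 1 = 0.
A winning move leaves total XOR = 0, i.e. changes one component's Grundy value g to g ⊕ X where X is the current total.
Stack A: target g' = 1⊕0 = 1, but every legal move changes the Grundy value (mex property), so 0 moves.
Stack B: target g' = 1⊕0 = 1, but every legal move changes the Grundy value (mex property), so 0 moves.

0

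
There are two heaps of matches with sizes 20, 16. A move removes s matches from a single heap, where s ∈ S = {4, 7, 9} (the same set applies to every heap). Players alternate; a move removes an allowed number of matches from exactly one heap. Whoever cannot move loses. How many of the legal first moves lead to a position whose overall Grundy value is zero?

3

All heaps use S = {4, 7, 9}:
G(0) = 0
G(1) = mex{} = 0
G(2) = mex{} = 0
G(3) = mex{} = 0
G(4) = mex{0} = 1
G(5) = mex{0} = 1
G(6) = mex{0} = 1
G(7) = mex{0,0} = 1
G(8) = mex{1,0} = 2
G(9) = mex{1,0,0} = 2
G(10) = mex{1,0,0} = 2
G(11) = mex{1,1,0} = 2
G(12) = mex{2,1,0} = 3
G(13) = mex{2,1,1} = 0
G(14) = mex{2,1,1} = 0
G(15) = mex{2,2,1} = 0
G(16) = mex{3,2,1} = 0
G(17) = mex{0,2,2} = 1
G(18) = mex{0,2,2} = 1
G(19) = mex{0,3,2} = 1
G(20) = mex{0,0,2} = 1
Heap A: G(20) = 1.
Heap B: G(16) = 0.
Combined Grundy value = 1 ⊕ 0 = 1.
A winning move leaves total XOR = 0, i.e. changes one component's Grundy value g to g ⊕ X where X is the current total.
Heap A: need g' = 1⊕1 = 0. Options: 20−4→G=0, 20−7→G=0, 20−9→G=2. Hits: 2.
Heap B: need g' = 0⊕1 = 1. Options: 16−4→G=3, 16−7→G=2, 16−9→G=1. Hits: 1.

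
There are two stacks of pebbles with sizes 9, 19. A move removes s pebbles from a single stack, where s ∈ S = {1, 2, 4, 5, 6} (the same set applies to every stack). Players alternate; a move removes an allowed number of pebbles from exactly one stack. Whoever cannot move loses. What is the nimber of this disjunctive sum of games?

0

All stacks use S = {1, 2, 4, 5, 6}:
n :  0  1  2  3  4  5  6  7  8  9 10 11 12 13 14 15 16 17 18 19
G :  0  1  2  0  1  2  3  4  5  3  0  1  2  0  1  2  3  4  5  3
Stack A: G(9) = 3.
Stack B: G(19) = 3.
Combined Grundy value = 3 ⊕ 3 = 0.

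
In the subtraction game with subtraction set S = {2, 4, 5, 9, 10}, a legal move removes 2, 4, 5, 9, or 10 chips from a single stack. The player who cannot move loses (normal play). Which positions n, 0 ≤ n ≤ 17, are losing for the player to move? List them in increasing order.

0, 1, 7, 8, 14, 15

n :  0  1  2  3  4  5  6  7  8  9 10 11 12 13 14 15 16 17
G :  0  0  1  1  2  2  3  0  0  1  1  2  2  3  0  0  1  1
P-positions are exactly the n with G(n) = 0.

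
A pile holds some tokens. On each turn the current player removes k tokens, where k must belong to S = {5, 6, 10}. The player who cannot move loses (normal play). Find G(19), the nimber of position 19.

0

n :  0  1  2  3  4  5  6  7  8  9 10 11 12 13 14 15 16 17 18 19
G :  0  0  0  0  0  1  1  1  1  1  2  2  2  2  2  0  0  0  0  0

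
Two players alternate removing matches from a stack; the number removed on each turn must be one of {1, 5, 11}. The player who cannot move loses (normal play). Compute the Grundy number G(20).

G(0) = 0
G(1) = mex{0} = 1
G(2) = mex{1} = 0
G(3) = mex{0} = 1
G(4) = mex{1} = 0
G(5) = mex{0,0} = 1
G(6) = mex{1,1} = 0
G(7) = mex{0,0} = 1
G(8) = mex{1,1} = 0
G(9) = mex{0,0} = 1
G(10) = mex{1,1} = 0
G(11) = mex{0,0,0} = 1
G(12) = mex{1,1,1} = 0
G(13) = mex{0,0,0} = 1
G(14) = mex{1,1,1} = 0
G(15) = mex{0,0,0} = 1
G(16) = mex{1,1,1} = 0
G(17) = mex{0,0,0} = 1
G(18) = mex{1,1,1} = 0
G(19) = mex{0,0,0} = 1
G(20) = mex{1,1,1} = 0

0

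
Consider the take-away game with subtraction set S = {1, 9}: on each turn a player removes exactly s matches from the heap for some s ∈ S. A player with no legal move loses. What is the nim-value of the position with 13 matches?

G(0) = 0
G(1) = mex{0} = 1
G(2) = mex{1} = 0
G(3) = mex{0} = 1
G(4) = mex{1} = 0
G(5) = mex{0} = 1
G(6) = mex{1} = 0
G(7) = mex{0} = 1
G(8) = mex{1} = 0
G(9) = mex{0,0} = 1
G(10) = mex{1,1} = 0
G(11) = mex{0,0} = 1
G(12) = mex{1,1} = 0
G(13) = mex{0,0} = 1

1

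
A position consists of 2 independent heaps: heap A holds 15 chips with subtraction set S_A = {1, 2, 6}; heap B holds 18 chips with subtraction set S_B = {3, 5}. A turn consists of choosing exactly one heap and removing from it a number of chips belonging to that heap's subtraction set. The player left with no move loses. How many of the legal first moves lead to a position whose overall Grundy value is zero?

2

Heap A, S = {1, 2, 6}:
G(0) = 0
G(1) = mex{0} = 1
G(2) = mex{1,0} = 2
G(3) = mex{2,1} = 0
G(4) = mex{0,2} = 1
G(5) = mex{1,0} = 2
G(6) = mex{2,1,0} = 3
G(7) = mex{3,2,1} = 0
G(8) = mex{0,3,2} = 1
G(9) = mex{1,0,0} = 2
G(10) = mex{2,1,1} = 0
G(11) = mex{0,2,2} = 1
G(12) = mex{1,0,3} = 2
G(13) = mex{2,1,0} = 3
G(14) = mex{3,2,1} = 0
G(15) = mex{0,3,2} = 1
G_A(15) = 1.
Heap B, S = {3, 5}:
G(0) = 0
G(1) = mex{} = 0
G(2) = mex{} = 0
G(3) = mex{0} = 1
G(4) = mex{0} = 1
G(5) = mex{0,0} = 1
G(6) = mex{1,0} = 2
G(7) = mex{1,0} = 2
G(8) = mex{1,1} = 0
G(9) = mex{2,1} = 0
G(10) = mex{2,1} = 0
G(11) = mex{0,2} = 1
G(12) = mex{0,2} = 1
G(13) = mex{0,0} = 1
G(14) = mex{1,0} = 2
G(15) = mex{1,0} = 2
G(16) = mex{1,1} = 0
G(17) = mex{2,1} = 0
G(18) = mex{2,1} = 0
G_B(18) = 0.
Combined Grundy value = 1 ⊕ 0 = 1.
A winning move leaves total XOR = 0, i.e. changes one component's Grundy value g to g ⊕ X where X is the current total.
Heap A: need g' = 1⊕1 = 0. Options: 15−1→G=0, 15−2→G=3, 15−6→G=2. Hits: 1.
Heap B: need g' = 0⊕1 = 1. Options: 18−3→G=2, 18−5→G=1. Hits: 1.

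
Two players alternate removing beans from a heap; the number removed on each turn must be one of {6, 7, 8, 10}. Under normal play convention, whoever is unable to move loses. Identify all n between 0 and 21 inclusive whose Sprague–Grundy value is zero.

0, 1, 2, 3, 4, 5, 16, 17, 18, 19, 20, 21

n :  0  1  2  3  4  5  6  7  8  9 10 11 12 13 14 15 16 17 18 19 20 21
G :  0  0  0  0  0  0  1  1  1  1  1  1  2  2  2  2  0  0  0  0  0  0
P-positions are exactly the n with G(n) = 0.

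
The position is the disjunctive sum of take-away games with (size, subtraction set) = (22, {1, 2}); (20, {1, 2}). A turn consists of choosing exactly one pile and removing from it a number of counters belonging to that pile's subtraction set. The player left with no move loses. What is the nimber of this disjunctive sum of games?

3

Pile A, S = {1, 2}:
n :  0  1  2  3  4  5  6  7  8  9 10 11 12 13 14 15 16 17 18 19 20 21 22
G :  0  1  2  0  1  2  0  1  2  0  1  2  0  1  2  0  1  2  0  1  2  0  1
G_A(22) = 1.
Pile B, S = {1, 2}:
G(0) = 0
G(1) = mex{0} = 1
G(2) = mex{1,0} = 2
G(3) = mex{2,1} = 0
G(4) = mex{0,2} = 1
G(5) = mex{1,0} = 2
G(6) = mex{2,1} = 0
G(7) = mex{0,2} = 1
G(8) = mex{1,0} = 2
G(9) = mex{2,1} = 0
G(10) = mex{0,2} = 1
G(11) = mex{1,0} = 2
G(12) = mex{2,1} = 0
G(13) = mex{0,2} = 1
G(14) = mex{1,0} = 2
G(15) = mex{2,1} = 0
G(16) = mex{0,2} = 1
G(17) = mex{1,0} = 2
G(18) = mex{2,1} = 0
G(19) = mex{0,2} = 1
G(20) = mex{1,0} = 2
G_B(20) = 2.
Combined Grundy value = 1 ⊕ 2 = 3.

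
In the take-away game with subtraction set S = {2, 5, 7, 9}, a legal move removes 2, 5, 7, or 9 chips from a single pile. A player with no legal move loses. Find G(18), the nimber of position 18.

n :  0  1  2  3  4  5  6  7  8  9 10 11 12 13 14 15 16 17 18
G :  0  0  1  1  0  2  1  3  2  2  3  3  0  4  1  0  0  1  1

1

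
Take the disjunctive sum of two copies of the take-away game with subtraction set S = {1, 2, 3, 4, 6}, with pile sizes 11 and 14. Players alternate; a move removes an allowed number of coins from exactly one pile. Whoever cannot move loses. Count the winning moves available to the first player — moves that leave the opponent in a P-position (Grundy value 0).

2

All piles use S = {1, 2, 3, 4, 6}:
G(0) = 0
G(1) = mex{0} = 1
G(2) = mex{1,0} = 2
G(3) = mex{2,1,0} = 3
G(4) = mex{3,2,1,0} = 4
G(5) = mex{4,3,2,1} = 0
G(6) = mex{0,4,3,2,0} = 1
G(7) = mex{1,0,4,3,1} = 2
G(8) = mex{2,1,0,4,2} = 3
G(9) = mex{3,2,1,0,3} = 4
G(10) = mex{4,3,2,1,4} = 0
G(11) = mex{0,4,3,2,0} = 1
G(12) = mex{1,0,4,3,1} = 2
G(13) = mex{2,1,0,4,2} = 3
G(14) = mex{3,2,1,0,3} = 4
Pile A: G(11) = 1.
Pile B: G(14) = 4.
Combined Grundy value = 1 ⊕ 4 = 5.
A winning move leaves total XOR = 0, i.e. changes one component's Grundy value g to g ⊕ X where X is the current total.
Pile A: need g' = 1⊕5 = 4. Options: 11−1→G=0, 11−2→G=4, 11−3→G=3, 11−4→G=2, 11−6→G=0. Hits: 1.
Pile B: need g' = 4⊕5 = 1. Options: 14−1→G=3, 14−2→G=2, 14−3→G=1, 14−4→G=0, 14−6→G=3. Hits: 1.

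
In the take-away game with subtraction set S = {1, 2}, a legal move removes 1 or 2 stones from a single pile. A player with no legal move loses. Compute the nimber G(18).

G(0) = 0
G(1) = mex{0} = 1
G(2) = mex{1,0} = 2
G(3) = mex{2,1} = 0
G(4) = mex{0,2} = 1
G(5) = mex{1,0} = 2
G(6) = mex{2,1} = 0
G(7) = mex{0,2} = 1
G(8) = mex{1,0} = 2
G(9) = mex{2,1} = 0
G(10) = mex{0,2} = 1
G(11) = mex{1,0} = 2
G(12) = mex{2,1} = 0
G(13) = mex{0,2} = 1
G(14) = mex{1,0} = 2
G(15) = mex{2,1} = 0
G(16) = mex{0,2} = 1
G(17) = mex{1,0} = 2
G(18) = mex{2,1} = 0

0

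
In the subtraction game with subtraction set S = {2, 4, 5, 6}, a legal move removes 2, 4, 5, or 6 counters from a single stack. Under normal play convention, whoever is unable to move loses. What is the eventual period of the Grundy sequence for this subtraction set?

n :  0  1  2  3  4  5  6  7  8  9 10 11 12 13 14 15 16 17
G :  0  0  1  1  2  2  3  3  0  0  1  1  2  2  3  3  0  0
G(n+8) = G(n) holds for n = 0,…,5 (a full window of length max(S) = 6), so the sequence is purely periodic with period 8.

8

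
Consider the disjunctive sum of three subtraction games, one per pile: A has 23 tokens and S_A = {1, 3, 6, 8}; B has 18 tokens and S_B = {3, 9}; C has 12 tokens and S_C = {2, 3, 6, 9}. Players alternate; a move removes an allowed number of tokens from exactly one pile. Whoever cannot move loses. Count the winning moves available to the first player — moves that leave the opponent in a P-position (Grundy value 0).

5

Pile A, S = {1, 3, 6, 8}:
n :  0  1  2  3  4  5  6  7  8  9 10 11 12 13 14 15 16 17 18 19 20 21 22 23
G :  0  1  0  1  0  1  2  3  2  0  1  0  1  0  1  2  3  2  0  1  0  1  0  1
G_A(23) = 1.
Pile B, S = {3, 9}:
n :  0  1  2  3  4  5  6  7  8  9 10 11 12 13 14 15 16 17 18
G :  0  0  0  1  1  1  0  0  0  1  1  1  0  0  0  1  1  1  0
G_B(18) = 0.
Pile C, S = {2, 3, 6, 9}:
G(0) = 0
G(1) = mex{} = 0
G(2) = mex{0} = 1
G(3) = mex{0,0} = 1
G(4) = mex{1,0} = 2
G(5) = mex{1,1} = 0
G(6) = mex{2,1,0} = 3
G(7) = mex{0,2,0} = 1
G(8) = mex{3,0,1} = 2
G(9) = mex{1,3,1,0} = 2
G(10) = mex{2,1,2,0} = 3
G(11) = mex{2,2,0,1} = 3
G(12) = mex{3,2,3,1} = 0
G_C(12) = 0.
Combined Grundy value = 1 ⊕ 0 ⊕ 0 = 1.
A winning move leaves total XOR = 0, i.e. changes one component's Grundy value g to g ⊕ X where X is the current total.
Pile A: need g' = 1⊕1 = 0. Options: 23−1→G=0, 23−3→G=0, 23−6→G=2, 23−8→G=2. Hits: 2.
Pile B: need g' = 0⊕1 = 1. Options: 18−3→G=1, 18−9→G=1. Hits: 2.
Pile C: need g' = 0⊕1 = 1. Options: 12−2→G=3, 12−3→G=2, 12−6→G=3, 12−9→G=1. Hits: 1.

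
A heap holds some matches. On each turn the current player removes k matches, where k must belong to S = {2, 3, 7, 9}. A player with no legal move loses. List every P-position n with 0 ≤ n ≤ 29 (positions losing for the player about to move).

0, 1, 5, 6, 11, 16, 17, 21, 22, 27

G(0) = 0
G(1) = mex{} = 0
G(2) = mex{0} = 1
G(3) = mex{0,0} = 1
G(4) = mex{1,0} = 2
G(5) = mex{1,1} = 0
G(6) = mex{2,1} = 0
G(7) = mex{0,2,0} = 1
G(8) = mex{0,0,0} = 1
G(9) = mex{1,0,1,0} = 2
G(10) = mex{1,1,1,0} = 2
G(11) = mex{2,1,2,1} = 0
G(12) = mex{2,2,0,1} = 3
G(13) = mex{0,2,0,2} = 1
G(14) = mex{3,0,1,0} = 2
G(15) = mex{1,3,1,0} = 2
G(16) = mex{2,1,2,1} = 0
G(17) = mex{2,2,2,1} = 0
G(18) = mex{0,2,0,2} = 1
G(19) = mex{0,0,3,2} = 1
G(20) = mex{1,0,1,0} = 2
G(21) = mex{1,1,2,3} = 0
G(22) = mex{2,1,2,1} = 0
G(23) = mex{0,2,0,2} = 1
G(24) = mex{0,0,0,2} = 1
G(25) = mex{1,0,1,0} = 2
G(26) = mex{1,1,1,0} = 2
G(27) = mex{2,1,2,1} = 0
G(28) = mex{2,2,0,1} = 3
G(29) = mex{0,2,0,2} = 1
P-positions are exactly the n with G(n) = 0.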